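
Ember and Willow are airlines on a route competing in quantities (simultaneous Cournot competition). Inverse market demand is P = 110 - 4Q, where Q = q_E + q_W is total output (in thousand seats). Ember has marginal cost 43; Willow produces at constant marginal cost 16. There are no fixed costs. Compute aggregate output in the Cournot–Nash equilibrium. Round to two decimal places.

13.42

Ember's profit: π_E = (110 - 4Q)q_E - (43q_E). Setting ∂π_E/∂q_E = 0: 67 - 8q_E - 4(q_W) = 0.
Willow's profit: π_W = (110 - 4Q)q_W - (16q_W). Setting ∂π_W/∂q_W = 0: 94 - 8q_W - 4(q_E) = 0.
Rearranging gives the reaction functions q_E = (67 - 4q_W)/8 and q_W = (94 - 4q_E)/8.
Substituting one into the other gives q_E = 10/3 and q_W = 121/12.
Total output Q = 10/3 + 121/12 = 161/12.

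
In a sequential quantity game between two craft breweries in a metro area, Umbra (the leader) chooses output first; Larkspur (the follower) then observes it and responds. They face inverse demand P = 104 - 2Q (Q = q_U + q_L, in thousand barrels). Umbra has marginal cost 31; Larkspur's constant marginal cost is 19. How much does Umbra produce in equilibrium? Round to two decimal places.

Solve by backward induction. Given q_U, the follower Larkspur maximises π_L = (104 - 2q_U - 2q_L)q_L - 19q_L.
Setting the follower's marginal profit to zero, 85 - 2q_U - 4q_L = 0, i.e. q_L = (85 - 2q_U)/4.
The leader anticipates this reaction. Substituting into P = 104 - 2Q gives P = 123/2 - q_U, so π_U = (123/2 - q_U)q_U - 31q_U.
Maximising: ∂π_U/∂q_U = 61/2 - 2q_U = 0, giving q_U = 61/4.
Then q_L = (85 - 2·(61/4))/4 = 109/8.

15.25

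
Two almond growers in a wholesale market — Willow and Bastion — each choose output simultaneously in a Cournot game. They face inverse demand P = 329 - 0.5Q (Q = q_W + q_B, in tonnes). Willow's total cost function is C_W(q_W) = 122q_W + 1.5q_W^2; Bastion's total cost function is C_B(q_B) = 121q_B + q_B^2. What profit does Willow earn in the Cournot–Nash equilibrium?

3872

Willow's profit: π_W = (329 - 0.5Q)q_W - (122q_W + (3/2)q_W²). Setting ∂π_W/∂q_W = 0: 207 - 4q_W - (1/2)(q_B) = 0.
Bastion's first-order condition: 208 - 3q_B - (1/2)(q_W) = 0.
Rearranging gives the reaction functions q_W = (207 - (1/2)q_B)/4 and q_B = (208 - (1/2)q_W)/3.
Solving the pair: q_W = 44, q_B = 62.
Price P = 329 - (1/2)·106 = 276.
Willow's profit: 276·44 - 122·44 - (3/2)·44² = 3872.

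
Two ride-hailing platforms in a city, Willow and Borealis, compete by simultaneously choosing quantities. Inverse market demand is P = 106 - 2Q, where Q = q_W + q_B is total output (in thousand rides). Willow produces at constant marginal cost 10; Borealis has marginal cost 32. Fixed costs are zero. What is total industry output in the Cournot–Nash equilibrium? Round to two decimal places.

Willow's profit: π_W = (106 - 2Q)q_W - (10q_W). Setting ∂π_W/∂q_W = 0: 96 - 4q_W - 2(q_B) = 0.
Borealis's profit: π_B = (106 - 2Q)q_B - (32q_B). Setting ∂π_B/∂q_B = 0: 74 - 4q_B - 2(q_W) = 0.
Rearranging gives the reaction functions q_W = (96 - 2q_B)/4 and q_B = (74 - 2q_W)/4.
Solving the pair: q_W = 59/3, q_B = 26/3.
Total output Q = 59/3 + 26/3 = 85/3.

28.33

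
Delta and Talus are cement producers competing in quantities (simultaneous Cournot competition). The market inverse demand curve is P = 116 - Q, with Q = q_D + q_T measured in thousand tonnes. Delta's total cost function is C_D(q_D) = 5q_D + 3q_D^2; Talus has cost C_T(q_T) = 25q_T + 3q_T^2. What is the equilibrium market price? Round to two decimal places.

93.56

Delta's profit: π_D = (116 - Q)q_D - (5q_D + 3q_D²). Setting ∂π_D/∂q_D = 0: 111 - 8q_D - (q_T) = 0.
Talus's first-order condition: 91 - 8q_T - (q_D) = 0.
Rearranging gives the reaction functions q_D = (111 - q_T)/8 and q_T = (91 - q_D)/8.
Substituting one into the other gives q_D = 797/63 and q_T = 617/63.
Total output Q = 202/9, so price P = 116 - 202/9 = 842/9.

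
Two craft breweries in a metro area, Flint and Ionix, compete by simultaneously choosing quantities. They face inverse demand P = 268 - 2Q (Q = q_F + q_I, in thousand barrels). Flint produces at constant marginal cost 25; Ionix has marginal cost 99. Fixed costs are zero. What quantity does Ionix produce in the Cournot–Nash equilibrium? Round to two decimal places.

15.83

Flint's profit: π_F = (268 - 2Q)q_F - (25q_F). Setting ∂π_F/∂q_F = 0: 243 - 4q_F - 2(q_I) = 0.
Ionix's profit: π_I = (268 - 2Q)q_I - (99q_I). Setting ∂π_I/∂q_I = 0: 169 - 4q_I - 2(q_F) = 0.
Best responses: q_F = (243 - 2q_I)/4, q_I = (169 - 2q_F)/4.
Solving the pair: q_F = 317/6, q_I = 95/6.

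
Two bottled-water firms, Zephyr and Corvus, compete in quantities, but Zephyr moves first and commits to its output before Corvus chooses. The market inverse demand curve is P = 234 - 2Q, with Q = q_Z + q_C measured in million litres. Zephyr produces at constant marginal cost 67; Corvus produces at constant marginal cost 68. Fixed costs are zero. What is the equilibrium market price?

The follower Corvus best-responds to any q_Z: π_C = (234 - 2Q)q_C - 68q_C.
∂π_C/∂q_C = 166 - 2q_Z - 4q_C = 0 gives the reaction function q_C = (166 - 2q_Z)/4.
Zephyr substitutes q_C(q_Z) into its own profit: π_Z = q_Z(234 - 2q_Z - (166 - 2q_Z)/2) - 67q_Z = (151 - q_Z)q_Z - 67q_Z.
The leader's first-order condition 84 - 2q_Z = 0 yields q_Z = 42.
Then q_C = (166 - 2·42)/4 = 41/2.
Total output Q = 125/2, so price P = 234 - 2·(125/2) = 109.

109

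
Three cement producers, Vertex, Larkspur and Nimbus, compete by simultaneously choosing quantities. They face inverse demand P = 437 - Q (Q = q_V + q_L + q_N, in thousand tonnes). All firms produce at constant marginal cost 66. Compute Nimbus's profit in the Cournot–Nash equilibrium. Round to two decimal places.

Each firm earns π_i = (437 - Q)q_i - 66q_i.
Setting ∂π_i/∂q_i = 0 with rivals' quantities fixed: 371 - 2q_i - Σ_{j≠i} q_j = 0.
By symmetry each firm produces the same amount; substituting Σ_{j≠i} q_j = 2q_i yields q_i = 371/4.
Price P = 437 - 1113/4 = 635/4.
Nimbus's profit: (635/4 - 66)·(371/4) = 8602.5625.

8602.56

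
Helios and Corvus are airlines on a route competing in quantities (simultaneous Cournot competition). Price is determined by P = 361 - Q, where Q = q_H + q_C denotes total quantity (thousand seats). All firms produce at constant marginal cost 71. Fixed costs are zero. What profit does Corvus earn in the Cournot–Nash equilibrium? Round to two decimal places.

Each firm earns π_i = (361 - Q)q_i - 71q_i.
First-order condition (treating rivals' output as given): 290 - 2q_i - q_j = 0.
With identical firms every q_j equals q_i, so q_j = q_i and 290 = 3q_i, giving q_i = 290/3.
Price P = 361 - 580/3 = 503/3.
Corvus's profit: (503/3 - 71)·(290/3) = 9344.4444.

9344.44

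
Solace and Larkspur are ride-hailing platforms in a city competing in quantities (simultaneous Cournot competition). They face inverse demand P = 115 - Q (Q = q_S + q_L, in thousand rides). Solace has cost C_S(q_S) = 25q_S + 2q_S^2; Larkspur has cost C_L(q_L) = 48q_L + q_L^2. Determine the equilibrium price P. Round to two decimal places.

Solace's profit: π_S = (115 - Q)q_S - (25q_S + 2q_S²). Setting ∂π_S/∂q_S = 0: 90 - 6q_S - (q_L) = 0.
Larkspur's first-order condition: 67 - 4q_L - (q_S) = 0.
Best responses: q_S = (90 - q_L)/6, q_L = (67 - q_S)/4.
Substituting one into the other gives q_S = 293/23 and q_L = 312/23.
Total output Q = 605/23, so price P = 115 - 605/23 = 88.6957.

88.70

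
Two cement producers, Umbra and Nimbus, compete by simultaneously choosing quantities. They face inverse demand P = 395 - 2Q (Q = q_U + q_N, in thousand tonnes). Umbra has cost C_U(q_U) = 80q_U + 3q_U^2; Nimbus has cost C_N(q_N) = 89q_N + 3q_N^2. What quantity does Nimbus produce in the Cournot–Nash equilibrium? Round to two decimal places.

Umbra's profit: π_U = (395 - 2Q)q_U - (80q_U + 3q_U²). Setting ∂π_U/∂q_U = 0: 315 - 10q_U - 2(q_N) = 0.
Nimbus's first-order condition: 306 - 10q_N - 2(q_U) = 0.
So q_U = (315 - 2q_N)/10 and q_N = (306 - 2q_U)/10.
Substituting one into the other gives q_U = 423/16 and q_N = 405/16.

25.31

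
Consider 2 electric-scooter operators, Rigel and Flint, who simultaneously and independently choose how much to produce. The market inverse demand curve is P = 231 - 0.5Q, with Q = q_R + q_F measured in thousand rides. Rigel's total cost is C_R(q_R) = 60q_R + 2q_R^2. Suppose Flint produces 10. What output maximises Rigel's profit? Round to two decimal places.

33.20

With the rival's output fixed at 10, Rigel's profit is π_R = (231 - (1/2)·10 - (1/2)q_R)q_R - (60q_R + 2q_R²) = (226 - (1/2)q_R)q_R - (60q_R + 2q_R²).
∂π_R/∂q_R = 166 - 5q_R = 0, so q_R = 166/5.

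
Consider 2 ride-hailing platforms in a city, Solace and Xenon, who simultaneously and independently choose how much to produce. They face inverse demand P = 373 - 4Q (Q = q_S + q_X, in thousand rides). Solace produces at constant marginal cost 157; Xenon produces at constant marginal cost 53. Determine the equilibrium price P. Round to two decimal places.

194.33

Solace's profit: π_S = (373 - 4Q)q_S - (157q_S). Setting ∂π_S/∂q_S = 0: 216 - 8q_S - 4(q_X) = 0.
Xenon's profit: π_X = (373 - 4Q)q_X - (53q_X). Setting ∂π_X/∂q_X = 0: 320 - 8q_X - 4(q_S) = 0.
Rearranging gives the reaction functions q_S = (216 - 4q_X)/8 and q_X = (320 - 4q_S)/8.
Solving the pair: q_S = 28/3, q_X = 106/3.
Total output Q = 134/3, so price P = 373 - 4·(134/3) = 583/3.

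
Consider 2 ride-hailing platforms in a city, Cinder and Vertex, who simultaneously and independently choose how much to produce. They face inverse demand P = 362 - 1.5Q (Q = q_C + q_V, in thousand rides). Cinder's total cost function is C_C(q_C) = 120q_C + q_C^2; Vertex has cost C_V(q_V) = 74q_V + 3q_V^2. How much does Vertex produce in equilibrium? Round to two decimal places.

25.19

Cinder's profit: π_C = (362 - 1.5Q)q_C - (120q_C + q_C²). Setting ∂π_C/∂q_C = 0: 242 - 5q_C - (3/2)(q_V) = 0.
Vertex's profit: π_V = (362 - 1.5Q)q_V - (74q_V + 3q_V²). Setting ∂π_V/∂q_V = 0: 288 - 9q_V - (3/2)(q_C) = 0.
So q_C = (242 - (3/2)q_V)/5 and q_V = (288 - (3/2)q_C)/9.
Substituting one into the other gives q_C = 776/19 and q_V = 1436/57.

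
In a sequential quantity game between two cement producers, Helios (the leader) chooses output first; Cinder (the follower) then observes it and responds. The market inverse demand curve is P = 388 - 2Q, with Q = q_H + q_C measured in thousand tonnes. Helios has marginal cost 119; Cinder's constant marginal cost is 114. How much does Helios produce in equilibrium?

Solve by backward induction. Given q_H, the follower Cinder maximises π_C = (388 - 2q_H - 2q_C)q_C - 114q_C.
Setting the follower's marginal profit to zero, 274 - 2q_H - 4q_C = 0, i.e. q_C = (274 - 2q_H)/4.
Helios substitutes q_C(q_H) into its own profit: π_H = q_H(388 - 2q_H - (274 - 2q_H)/2) - 119q_H = (251 - q_H)q_H - 119q_H.
Maximising: ∂π_H/∂q_H = 132 - 2q_H = 0, giving q_H = 66.
Then q_C = (274 - 2·66)/4 = 71/2.

66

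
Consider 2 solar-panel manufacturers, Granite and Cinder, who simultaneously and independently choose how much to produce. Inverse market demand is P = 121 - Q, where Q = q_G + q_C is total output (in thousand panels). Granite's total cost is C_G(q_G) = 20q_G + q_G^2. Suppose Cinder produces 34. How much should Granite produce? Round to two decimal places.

16.75

With the rival's output fixed at 34, Granite's profit is π_G = (121 - 34 - q_G)q_G - (20q_G + q_G²) = (87 - q_G)q_G - (20q_G + q_G²).
∂π_G/∂q_G = 67 - 4q_G = 0, so q_G = 67/4.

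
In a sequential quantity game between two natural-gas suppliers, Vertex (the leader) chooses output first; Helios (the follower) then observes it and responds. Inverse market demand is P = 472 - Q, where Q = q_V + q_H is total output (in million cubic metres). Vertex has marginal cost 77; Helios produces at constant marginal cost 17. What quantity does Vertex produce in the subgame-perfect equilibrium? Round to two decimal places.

The follower Helios best-responds to any q_V: π_H = (472 - Q)q_H - 17q_H.
Follower FOC: 455 - q_V - 2q_H = 0, so q_H(q_V) = (455 - q_V)/2.
The leader anticipates this reaction. Substituting into P = 472 - Q gives P = 489/2 - (1/2)q_V, so π_V = (489/2 - (1/2)q_V)q_V - 77q_V.
Leader FOC: 335/2 - q_V = 0, so q_V = 335/2.
Then q_H = (455 - 335/2)/2 = 575/4.

167.50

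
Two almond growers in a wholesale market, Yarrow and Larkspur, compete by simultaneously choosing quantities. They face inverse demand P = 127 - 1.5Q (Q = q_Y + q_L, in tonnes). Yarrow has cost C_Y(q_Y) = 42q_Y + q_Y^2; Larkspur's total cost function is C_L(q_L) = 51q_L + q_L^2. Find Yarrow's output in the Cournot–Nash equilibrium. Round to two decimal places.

13.67

Yarrow's profit: π_Y = (127 - 1.5Q)q_Y - (42q_Y + q_Y²). Setting ∂π_Y/∂q_Y = 0: 85 - 5q_Y - (3/2)(q_L) = 0.
Larkspur's first-order condition: 76 - 5q_L - (3/2)(q_Y) = 0.
So q_Y = (85 - (3/2)q_L)/5 and q_L = (76 - (3/2)q_Y)/5.
Substituting one into the other gives q_Y = 1244/91 and q_L = 1010/91.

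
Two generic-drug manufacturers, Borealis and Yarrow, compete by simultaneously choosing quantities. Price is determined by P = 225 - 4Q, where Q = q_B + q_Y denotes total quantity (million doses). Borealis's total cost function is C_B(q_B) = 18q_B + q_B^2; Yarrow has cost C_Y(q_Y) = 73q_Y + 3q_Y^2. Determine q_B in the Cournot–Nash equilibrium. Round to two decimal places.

18.47

Borealis's profit: π_B = (225 - 4Q)q_B - (18q_B + q_B²). Setting ∂π_B/∂q_B = 0: 207 - 10q_B - 4(q_Y) = 0.
Yarrow's profit: π_Y = (225 - 4Q)q_Y - (73q_Y + 3q_Y²). Setting ∂π_Y/∂q_Y = 0: 152 - 14q_Y - 4(q_B) = 0.
Best responses: q_B = (207 - 4q_Y)/10, q_Y = (152 - 4q_B)/14.
Substituting one into the other gives q_B = 1145/62 and q_Y = 173/31.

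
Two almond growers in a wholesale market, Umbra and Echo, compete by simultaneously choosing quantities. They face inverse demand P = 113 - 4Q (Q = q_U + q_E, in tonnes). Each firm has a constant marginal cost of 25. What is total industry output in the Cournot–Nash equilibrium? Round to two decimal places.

14.67

Each firm earns π_i = (113 - 4Q)q_i - 25q_i.
Setting ∂π_i/∂q_i = 0 with rivals' quantities fixed: 88 - 8q_i - 4q_j = 0.
By symmetry each firm produces the same amount; substituting q_j = q_i yields q_i = 88/12 = 22/3.
Total output Q = 22/3 + 22/3 = 44/3.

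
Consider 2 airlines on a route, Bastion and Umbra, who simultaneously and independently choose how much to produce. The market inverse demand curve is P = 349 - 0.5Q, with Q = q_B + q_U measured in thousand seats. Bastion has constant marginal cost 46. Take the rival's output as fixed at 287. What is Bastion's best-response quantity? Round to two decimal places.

With the rival's output fixed at 287, Bastion's profit is π_B = (349 - (1/2)·287 - (1/2)q_B)q_B - (46q_B) = (411/2 - (1/2)q_B)q_B - (46q_B).
∂π_B/∂q_B = 319/2 - q_B = 0, so q_B = 319/2.

159.50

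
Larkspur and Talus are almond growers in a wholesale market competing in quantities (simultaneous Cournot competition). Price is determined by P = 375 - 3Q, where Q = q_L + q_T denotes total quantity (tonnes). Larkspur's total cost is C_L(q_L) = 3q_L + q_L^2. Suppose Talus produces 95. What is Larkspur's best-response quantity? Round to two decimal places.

With the rival's output fixed at 95, Larkspur's profit is π_L = (375 - 3·95 - 3q_L)q_L - (3q_L + q_L²) = (90 - 3q_L)q_L - (3q_L + q_L²).
∂π_L/∂q_L = 87 - 8q_L = 0, so q_L = 87/8.

10.88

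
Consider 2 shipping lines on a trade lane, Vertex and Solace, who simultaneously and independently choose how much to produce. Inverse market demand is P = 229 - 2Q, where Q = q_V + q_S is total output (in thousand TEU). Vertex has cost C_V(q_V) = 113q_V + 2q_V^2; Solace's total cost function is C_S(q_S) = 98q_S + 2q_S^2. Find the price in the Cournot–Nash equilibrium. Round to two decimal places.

Vertex's profit: π_V = (229 - 2Q)q_V - (113q_V + 2q_V²). Setting ∂π_V/∂q_V = 0: 116 - 8q_V - 2(q_S) = 0.
Solace's first-order condition: 131 - 8q_S - 2(q_V) = 0.
Best responses: q_V = (116 - 2q_S)/8, q_S = (131 - 2q_V)/8.
Substituting one into the other gives q_V = 111/10 and q_S = 68/5.
Total output Q = 247/10, so price P = 229 - 2·(247/10) = 898/5.

179.60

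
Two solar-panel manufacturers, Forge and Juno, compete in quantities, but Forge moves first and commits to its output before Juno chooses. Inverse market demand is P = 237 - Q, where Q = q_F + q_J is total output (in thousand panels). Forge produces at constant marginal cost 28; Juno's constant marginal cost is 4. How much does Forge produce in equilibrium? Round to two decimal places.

92.50

Solve by backward induction. Given q_F, the follower Juno maximises π_J = (237 - q_F - q_J)q_J - 4q_J.
∂π_J/∂q_J = 233 - q_F - 2q_J = 0 gives the reaction function q_J = (233 - q_F)/2.
The leader anticipates this reaction. Substituting into P = 237 - Q gives P = 241/2 - (1/2)q_F, so π_F = (241/2 - (1/2)q_F)q_F - 28q_F.
Leader FOC: 185/2 - q_F = 0, so q_F = 185/2.
Then q_J = (233 - 185/2)/2 = 281/4.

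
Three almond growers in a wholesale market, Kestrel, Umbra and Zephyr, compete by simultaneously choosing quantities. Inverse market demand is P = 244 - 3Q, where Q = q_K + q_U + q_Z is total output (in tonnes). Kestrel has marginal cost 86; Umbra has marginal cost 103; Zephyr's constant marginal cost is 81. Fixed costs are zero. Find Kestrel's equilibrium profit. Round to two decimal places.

602.08

Kestrel's profit: π_K = (244 - 3Q)q_K - (86q_K). Setting ∂π_K/∂q_K = 0: 158 - 6q_K - 3(q_U + q_Z) = 0.
Umbra's first-order condition: 141 - 6q_U - 3(q_K + q_Z) = 0.
Zephyr's first-order condition: 163 - 6q_Z - 3(q_K + q_U) = 0.
Adding the 3 first-order conditions: 462 − 12Q = 0, so Q = 77/2.
Back-substituting: q_K = (158 − 231/2)/3 = 85/6, q_U = (141 − 231/2)/3 = 17/2, q_Z = (163 − 231/2)/3 = 95/6.
Price P = 244 - 3·(77/2) = 257/2.
Kestrel's profit: (257/2 - 86)·(85/6) = 602.0833.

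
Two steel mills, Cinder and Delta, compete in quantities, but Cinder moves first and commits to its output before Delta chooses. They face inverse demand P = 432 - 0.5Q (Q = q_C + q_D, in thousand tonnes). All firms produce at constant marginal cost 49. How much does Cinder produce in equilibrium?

383

The follower Delta best-responds to any q_C: π_D = (432 - 0.5Q)q_D - 49q_D.
Setting the follower's marginal profit to zero, 383 - (1/2)q_C - q_D = 0, i.e. q_D = (383 - (1/2)q_C).
Cinder substitutes q_D(q_C) into its own profit: π_C = q_C(432 - (1/2)q_C - (383 - (1/2)q_C)/2) - 49q_C = (481/2 - (1/4)q_C)q_C - 49q_C.
The leader's first-order condition 383/2 - (1/2)q_C = 0 yields q_C = 383.
Then q_D = (383 - (1/2)·383) = 383/2.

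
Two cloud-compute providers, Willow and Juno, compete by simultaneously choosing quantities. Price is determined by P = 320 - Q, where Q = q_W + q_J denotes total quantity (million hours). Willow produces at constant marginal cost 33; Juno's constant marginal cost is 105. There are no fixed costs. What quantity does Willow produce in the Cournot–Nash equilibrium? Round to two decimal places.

119.67

Willow's profit: π_W = (320 - Q)q_W - (33q_W). Setting ∂π_W/∂q_W = 0: 287 - 2q_W - (q_J) = 0.
Juno's profit: π_J = (320 - Q)q_J - (105q_J). Setting ∂π_J/∂q_J = 0: 215 - 2q_J - (q_W) = 0.
Rearranging gives the reaction functions q_W = (287 - q_J)/2 and q_J = (215 - q_W)/2.
Substituting one into the other gives q_W = 359/3 and q_J = 143/3.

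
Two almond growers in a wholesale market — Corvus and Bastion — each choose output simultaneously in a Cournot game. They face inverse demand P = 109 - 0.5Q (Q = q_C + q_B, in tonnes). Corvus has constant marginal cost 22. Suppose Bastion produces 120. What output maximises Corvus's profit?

With the rival's output fixed at 120, Corvus's profit is π_C = (109 - (1/2)·120 - (1/2)q_C)q_C - (22q_C) = (49 - (1/2)q_C)q_C - (22q_C).
∂π_C/∂q_C = 27 - q_C = 0, so q_C = 27.

27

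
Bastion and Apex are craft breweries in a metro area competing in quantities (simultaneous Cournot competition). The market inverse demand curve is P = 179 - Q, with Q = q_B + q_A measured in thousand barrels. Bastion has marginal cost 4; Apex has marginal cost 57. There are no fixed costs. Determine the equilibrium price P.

Bastion's profit: π_B = (179 - Q)q_B - (4q_B). Setting ∂π_B/∂q_B = 0: 175 - 2q_B - (q_A) = 0.
Apex's profit: π_A = (179 - Q)q_A - (57q_A). Setting ∂π_A/∂q_A = 0: 122 - 2q_A - (q_B) = 0.
Best responses: q_B = (175 - q_A)/2, q_A = (122 - q_B)/2.
Substituting one into the other gives q_B = 76 and q_A = 23.
Total output Q = 99, so price P = 179 - 99 = 80.

80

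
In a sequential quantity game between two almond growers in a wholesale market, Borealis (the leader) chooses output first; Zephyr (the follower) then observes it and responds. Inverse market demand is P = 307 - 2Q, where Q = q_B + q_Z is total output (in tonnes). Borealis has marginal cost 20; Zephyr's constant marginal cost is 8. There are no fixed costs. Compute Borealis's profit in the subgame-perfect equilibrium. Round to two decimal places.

4726.56

Solve by backward induction. Given q_B, the follower Zephyr maximises π_Z = (307 - 2q_B - 2q_Z)q_Z - 8q_Z.
Setting the follower's marginal profit to zero, 299 - 2q_B - 4q_Z = 0, i.e. q_Z = (299 - 2q_B)/4.
Borealis substitutes q_Z(q_B) into its own profit: π_B = q_B(307 - 2q_B - (299 - 2q_B)/2) - 20q_B = (315/2 - q_B)q_B - 20q_B.
The leader's first-order condition 275/2 - 2q_B = 0 yields q_B = 275/4.
Then q_Z = (299 - 2·(275/4))/4 = 323/8.
Price P = 307 - 2·(873/8) = 355/4.
Borealis's profit: (355/4 - 20)·(275/4) = 4726.5625.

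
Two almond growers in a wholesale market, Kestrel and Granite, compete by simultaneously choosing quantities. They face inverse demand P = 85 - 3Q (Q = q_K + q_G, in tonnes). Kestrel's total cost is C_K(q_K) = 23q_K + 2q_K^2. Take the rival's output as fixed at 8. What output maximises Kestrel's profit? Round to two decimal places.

With the rival's output fixed at 8, Kestrel's profit is π_K = (85 - 3·8 - 3q_K)q_K - (23q_K + 2q_K²) = (61 - 3q_K)q_K - (23q_K + 2q_K²).
∂π_K/∂q_K = 38 - 10q_K = 0, so q_K = 19/5.

3.80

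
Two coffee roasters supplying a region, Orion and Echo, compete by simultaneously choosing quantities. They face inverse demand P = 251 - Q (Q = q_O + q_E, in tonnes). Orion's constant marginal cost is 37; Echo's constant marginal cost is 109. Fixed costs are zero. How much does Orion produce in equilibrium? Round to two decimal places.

95.33

Orion's profit: π_O = (251 - Q)q_O - (37q_O). Setting ∂π_O/∂q_O = 0: 214 - 2q_O - (q_E) = 0.
Echo's profit: π_E = (251 - Q)q_E - (109q_E). Setting ∂π_E/∂q_E = 0: 142 - 2q_E - (q_O) = 0.
Best responses: q_O = (214 - q_E)/2, q_E = (142 - q_O)/2.
Solving the pair: q_O = 286/3, q_E = 70/3.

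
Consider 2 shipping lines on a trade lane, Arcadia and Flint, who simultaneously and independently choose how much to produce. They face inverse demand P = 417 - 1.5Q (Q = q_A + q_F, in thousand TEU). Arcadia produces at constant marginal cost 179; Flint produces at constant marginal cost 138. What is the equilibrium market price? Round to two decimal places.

Arcadia's profit: π_A = (417 - 1.5Q)q_A - (179q_A). Setting ∂π_A/∂q_A = 0: 238 - 3q_A - (3/2)(q_F) = 0.
Flint's profit: π_F = (417 - 1.5Q)q_F - (138q_F). Setting ∂π_F/∂q_F = 0: 279 - 3q_F - (3/2)(q_A) = 0.
So q_A = (238 - (3/2)q_F)/3 and q_F = (279 - (3/2)q_A)/3.
Solving the pair: q_A = 394/9, q_F = 640/9.
Total output Q = 1034/9, so price P = 417 - (3/2)·(1034/9) = 734/3.

244.67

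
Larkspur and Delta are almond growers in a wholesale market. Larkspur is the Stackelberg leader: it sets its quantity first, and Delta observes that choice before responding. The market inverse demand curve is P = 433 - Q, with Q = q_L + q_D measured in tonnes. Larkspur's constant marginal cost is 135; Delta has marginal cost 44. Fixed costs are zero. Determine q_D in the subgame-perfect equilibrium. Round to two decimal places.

142.75

The follower Delta best-responds to any q_L: π_D = (433 - Q)q_D - 44q_D.
Setting the follower's marginal profit to zero, 389 - q_L - 2q_D = 0, i.e. q_D = (389 - q_L)/2.
Larkspur substitutes q_D(q_L) into its own profit: π_L = q_L(433 - q_L - (389 - q_L)/2) - 135q_L = (477/2 - (1/2)q_L)q_L - 135q_L.
Leader FOC: 207/2 - q_L = 0, so q_L = 207/2.
Then q_D = (389 - 207/2)/2 = 571/4.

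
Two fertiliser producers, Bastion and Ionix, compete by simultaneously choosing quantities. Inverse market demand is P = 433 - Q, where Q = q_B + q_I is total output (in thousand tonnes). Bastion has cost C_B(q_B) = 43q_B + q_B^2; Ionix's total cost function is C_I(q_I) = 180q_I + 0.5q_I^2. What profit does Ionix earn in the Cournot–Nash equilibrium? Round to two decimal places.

4796.08

Bastion's profit: π_B = (433 - Q)q_B - (43q_B + q_B²). Setting ∂π_B/∂q_B = 0: 390 - 4q_B - (q_I) = 0.
Ionix's profit: π_I = (433 - Q)q_I - (180q_I + (1/2)q_I²). Setting ∂π_I/∂q_I = 0: 253 - 3q_I - (q_B) = 0.
Best responses: q_B = (390 - q_I)/4, q_I = (253 - q_B)/3.
Substituting one into the other gives q_B = 917/11 and q_I = 622/11.
Price P = 433 - 1539/11 = 293.0909.
Ionix's profit: 293.0909·(622/11) - 180·(622/11) - (1/2)(622/11)² = 4796.0826.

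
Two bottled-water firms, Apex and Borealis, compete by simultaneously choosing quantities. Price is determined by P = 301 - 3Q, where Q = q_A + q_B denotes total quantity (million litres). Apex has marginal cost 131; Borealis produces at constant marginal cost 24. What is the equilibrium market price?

Apex's profit: π_A = (301 - 3Q)q_A - (131q_A). Setting ∂π_A/∂q_A = 0: 170 - 6q_A - 3(q_B) = 0.
Borealis's profit: π_B = (301 - 3Q)q_B - (24q_B). Setting ∂π_B/∂q_B = 0: 277 - 6q_B - 3(q_A) = 0.
Best responses: q_A = (170 - 3q_B)/6, q_B = (277 - 3q_A)/6.
Solving the pair: q_A = 7, q_B = 128/3.
Total output Q = 149/3, so price P = 301 - 3·(149/3) = 152.

152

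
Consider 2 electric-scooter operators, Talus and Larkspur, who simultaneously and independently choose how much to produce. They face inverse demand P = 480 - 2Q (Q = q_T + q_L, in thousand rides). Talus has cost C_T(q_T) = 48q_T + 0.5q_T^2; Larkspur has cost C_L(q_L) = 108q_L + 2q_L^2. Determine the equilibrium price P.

Talus's profit: π_T = (480 - 2Q)q_T - (48q_T + (1/2)q_T²). Setting ∂π_T/∂q_T = 0: 432 - 5q_T - 2(q_L) = 0.
Larkspur's profit: π_L = (480 - 2Q)q_L - (108q_L + 2q_L²). Setting ∂π_L/∂q_L = 0: 372 - 8q_L - 2(q_T) = 0.
So q_T = (432 - 2q_L)/5 and q_L = (372 - 2q_T)/8.
Substituting one into the other gives q_T = 226/3 and q_L = 83/3.
Total output Q = 103, so price P = 480 - 2·103 = 274.

274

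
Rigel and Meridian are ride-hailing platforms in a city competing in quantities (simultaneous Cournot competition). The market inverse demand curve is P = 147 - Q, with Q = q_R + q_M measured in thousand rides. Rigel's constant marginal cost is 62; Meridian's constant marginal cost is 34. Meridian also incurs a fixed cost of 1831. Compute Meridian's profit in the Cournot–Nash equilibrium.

378

Rigel's profit: π_R = (147 - Q)q_R - (62q_R). Setting ∂π_R/∂q_R = 0: 85 - 2q_R - (q_M) = 0.
Meridian's profit: π_M = (147 - Q)q_M - (34q_M). Setting ∂π_M/∂q_M = 0: 113 - 2q_M - (q_R) = 0.
So q_R = (85 - q_M)/2 and q_M = (113 - q_R)/2.
Solving the pair: q_R = 19, q_M = 47.
Price P = 147 - 66 = 81.
Meridian's profit: (81 - 34)·47 - 1831 = 378.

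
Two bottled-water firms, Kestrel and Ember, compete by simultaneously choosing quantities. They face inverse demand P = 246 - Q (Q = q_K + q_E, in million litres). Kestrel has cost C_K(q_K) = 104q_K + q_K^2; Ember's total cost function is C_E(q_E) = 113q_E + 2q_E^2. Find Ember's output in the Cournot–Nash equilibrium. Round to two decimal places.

16.96

Kestrel's profit: π_K = (246 - Q)q_K - (104q_K + q_K²). Setting ∂π_K/∂q_K = 0: 142 - 4q_K - (q_E) = 0.
Ember's profit: π_E = (246 - Q)q_E - (113q_E + 2q_E²). Setting ∂π_E/∂q_E = 0: 133 - 6q_E - (q_K) = 0.
So q_K = (142 - q_E)/4 and q_E = (133 - q_K)/6.
Substituting one into the other gives q_K = 719/23 and q_E = 390/23.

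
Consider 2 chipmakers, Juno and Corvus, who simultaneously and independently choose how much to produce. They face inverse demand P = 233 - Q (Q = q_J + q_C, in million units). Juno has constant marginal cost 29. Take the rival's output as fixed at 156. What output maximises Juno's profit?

24

With the rival's output fixed at 156, Juno's profit is π_J = (233 - 156 - q_J)q_J - (29q_J) = (77 - q_J)q_J - (29q_J).
∂π_J/∂q_J = 48 - 2q_J = 0, so q_J = 24.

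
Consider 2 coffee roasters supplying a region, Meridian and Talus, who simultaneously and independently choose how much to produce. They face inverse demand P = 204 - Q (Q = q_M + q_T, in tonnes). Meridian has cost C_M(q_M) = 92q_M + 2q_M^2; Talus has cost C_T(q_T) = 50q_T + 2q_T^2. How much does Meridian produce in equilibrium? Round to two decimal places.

14.80

Meridian's profit: π_M = (204 - Q)q_M - (92q_M + 2q_M²). Setting ∂π_M/∂q_M = 0: 112 - 6q_M - (q_T) = 0.
Talus's profit: π_T = (204 - Q)q_T - (50q_T + 2q_T²). Setting ∂π_T/∂q_T = 0: 154 - 6q_T - (q_M) = 0.
Rearranging gives the reaction functions q_M = (112 - q_T)/6 and q_T = (154 - q_M)/6.
Substituting one into the other gives q_M = 74/5 and q_T = 116/5.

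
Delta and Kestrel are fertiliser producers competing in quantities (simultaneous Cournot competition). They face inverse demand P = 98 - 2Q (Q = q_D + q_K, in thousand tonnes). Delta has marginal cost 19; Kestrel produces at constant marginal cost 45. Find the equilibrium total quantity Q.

22

Delta's profit: π_D = (98 - 2Q)q_D - (19q_D). Setting ∂π_D/∂q_D = 0: 79 - 4q_D - 2(q_K) = 0.
Kestrel's first-order condition: 53 - 4q_K - 2(q_D) = 0.
Best responses: q_D = (79 - 2q_K)/4, q_K = (53 - 2q_D)/4.
Substituting one into the other gives q_D = 35/2 and q_K = 9/2.
Total output Q = 35/2 + 9/2 = 22.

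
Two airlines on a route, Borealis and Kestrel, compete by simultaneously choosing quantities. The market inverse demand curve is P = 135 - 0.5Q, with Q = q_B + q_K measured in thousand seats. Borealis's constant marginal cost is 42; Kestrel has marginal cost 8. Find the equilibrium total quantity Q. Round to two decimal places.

146.67

Borealis's profit: π_B = (135 - 0.5Q)q_B - (42q_B). Setting ∂π_B/∂q_B = 0: 93 - q_B - (1/2)(q_K) = 0.
Kestrel's first-order condition: 127 - q_K - (1/2)(q_B) = 0.
Best responses: q_B = (93 - (1/2)q_K), q_K = (127 - (1/2)q_B).
Solving the pair: q_B = 118/3, q_K = 322/3.
Total output Q = 118/3 + 322/3 = 440/3.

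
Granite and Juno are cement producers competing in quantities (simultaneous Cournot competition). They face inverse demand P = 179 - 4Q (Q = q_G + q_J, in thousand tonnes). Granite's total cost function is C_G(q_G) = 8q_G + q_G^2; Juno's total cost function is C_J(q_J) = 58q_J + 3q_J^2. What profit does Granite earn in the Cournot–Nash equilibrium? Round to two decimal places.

Granite's profit: π_G = (179 - 4Q)q_G - (8q_G + q_G²). Setting ∂π_G/∂q_G = 0: 171 - 10q_G - 4(q_J) = 0.
Juno's profit: π_J = (179 - 4Q)q_J - (58q_J + 3q_J²). Setting ∂π_J/∂q_J = 0: 121 - 14q_J - 4(q_G) = 0.
Best responses: q_G = (171 - 4q_J)/10, q_J = (121 - 4q_G)/14.
Solving the pair: q_G = 955/62, q_J = 263/62.
Price P = 179 - 4·(609/31) = 100.4194.
Granite's profit: 100.4194·(955/62) - 8·(955/62) - (955/62)² = 1186.2968.

1186.30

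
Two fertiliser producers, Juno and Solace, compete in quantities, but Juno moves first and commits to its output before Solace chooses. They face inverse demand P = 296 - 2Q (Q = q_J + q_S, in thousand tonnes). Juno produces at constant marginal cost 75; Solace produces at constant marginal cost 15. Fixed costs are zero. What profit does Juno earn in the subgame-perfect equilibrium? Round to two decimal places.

The follower Solace best-responds to any q_J: π_S = (296 - 2Q)q_S - 15q_S.
∂π_S/∂q_S = 281 - 2q_J - 4q_S = 0 gives the reaction function q_S = (281 - 2q_J)/4.
The leader anticipates this reaction. Substituting into P = 296 - 2Q gives P = 311/2 - q_J, so π_J = (311/2 - q_J)q_J - 75q_J.
Leader FOC: 161/2 - 2q_J = 0, so q_J = 161/4.
Then q_S = (281 - 2·(161/4))/4 = 401/8.
Price P = 296 - 2·(723/8) = 461/4.
Juno's profit: (461/4 - 75)·(161/4) = 1620.0625.

1620.06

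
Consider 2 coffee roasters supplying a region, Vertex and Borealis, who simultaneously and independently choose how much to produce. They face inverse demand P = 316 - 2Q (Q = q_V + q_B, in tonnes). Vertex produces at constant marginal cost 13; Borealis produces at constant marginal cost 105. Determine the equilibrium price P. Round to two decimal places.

144.67

Vertex's profit: π_V = (316 - 2Q)q_V - (13q_V). Setting ∂π_V/∂q_V = 0: 303 - 4q_V - 2(q_B) = 0.
Borealis's first-order condition: 211 - 4q_B - 2(q_V) = 0.
So q_V = (303 - 2q_B)/4 and q_B = (211 - 2q_V)/4.
Solving the pair: q_V = 395/6, q_B = 119/6.
Total output Q = 257/3, so price P = 316 - 2·(257/3) = 434/3.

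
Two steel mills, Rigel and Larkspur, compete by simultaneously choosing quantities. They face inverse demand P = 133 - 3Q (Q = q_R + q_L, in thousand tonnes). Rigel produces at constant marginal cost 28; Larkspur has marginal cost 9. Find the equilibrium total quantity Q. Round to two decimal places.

Rigel's profit: π_R = (133 - 3Q)q_R - (28q_R). Setting ∂π_R/∂q_R = 0: 105 - 6q_R - 3(q_L) = 0.
Larkspur's profit: π_L = (133 - 3Q)q_L - (9q_L). Setting ∂π_L/∂q_L = 0: 124 - 6q_L - 3(q_R) = 0.
So q_R = (105 - 3q_L)/6 and q_L = (124 - 3q_R)/6.
Substituting one into the other gives q_R = 86/9 and q_L = 143/9.
Total output Q = 86/9 + 143/9 = 229/9.

25.44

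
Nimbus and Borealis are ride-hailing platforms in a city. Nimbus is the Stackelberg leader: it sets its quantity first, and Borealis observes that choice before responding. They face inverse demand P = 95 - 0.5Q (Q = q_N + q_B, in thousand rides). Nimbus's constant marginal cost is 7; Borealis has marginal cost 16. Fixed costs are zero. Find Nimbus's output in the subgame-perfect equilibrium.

97

The follower Borealis best-responds to any q_N: π_B = (95 - 0.5Q)q_B - 16q_B.
∂π_B/∂q_B = 79 - (1/2)q_N - q_B = 0 gives the reaction function q_B = (79 - (1/2)q_N).
The leader anticipates this reaction. Substituting into P = 95 - 0.5Q gives P = 111/2 - (1/4)q_N, so π_N = (111/2 - (1/4)q_N)q_N - 7q_N.
Leader FOC: 97/2 - (1/2)q_N = 0, so q_N = 97.
Then q_B = (79 - (1/2)·97) = 61/2.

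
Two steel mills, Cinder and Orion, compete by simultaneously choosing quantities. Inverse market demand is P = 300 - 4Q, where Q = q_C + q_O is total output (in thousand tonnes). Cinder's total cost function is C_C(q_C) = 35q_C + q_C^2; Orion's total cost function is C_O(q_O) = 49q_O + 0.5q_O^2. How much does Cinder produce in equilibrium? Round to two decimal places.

Cinder's profit: π_C = (300 - 4Q)q_C - (35q_C + q_C²). Setting ∂π_C/∂q_C = 0: 265 - 10q_C - 4(q_O) = 0.
Orion's first-order condition: 251 - 9q_O - 4(q_C) = 0.
So q_C = (265 - 4q_O)/10 and q_O = (251 - 4q_C)/9.
Solving the pair: q_C = 1381/74, q_O = 725/37.

18.66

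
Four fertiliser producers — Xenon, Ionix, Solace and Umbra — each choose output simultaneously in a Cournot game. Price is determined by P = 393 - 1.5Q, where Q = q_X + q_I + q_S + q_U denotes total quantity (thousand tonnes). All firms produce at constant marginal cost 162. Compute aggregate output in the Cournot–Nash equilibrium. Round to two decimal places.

A representative firm's profit is π_i = q_i(393 - 1.5Q) - 162q_i.
First-order condition (treating rivals' output as given): 231 - 3q_i - (3/2)·Σ_{j≠i} q_j = 0.
With identical firms every q_j equals q_i, so Σ_{j≠i} q_j = 3q_i and 231 = (15/2)q_i, giving q_i = 154/5.
Total output Q = 154/5 + 154/5 + 154/5 + 154/5 = 616/5.

123.20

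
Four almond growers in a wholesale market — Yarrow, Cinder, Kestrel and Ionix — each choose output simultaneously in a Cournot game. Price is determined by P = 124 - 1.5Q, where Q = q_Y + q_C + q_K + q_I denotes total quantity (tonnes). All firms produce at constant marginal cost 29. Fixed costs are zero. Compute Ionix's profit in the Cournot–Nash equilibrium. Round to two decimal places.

240.67

A representative firm's profit is π_i = q_i(124 - 1.5Q) - 29q_i.
First-order condition (treating rivals' output as given): 95 - 3q_i - (3/2)·Σ_{j≠i} q_j = 0.
With identical firms every q_j equals q_i, so Σ_{j≠i} q_j = 3q_i and 95 = (15/2)q_i, giving q_i = 38/3.
Price P = 124 - (3/2)·(152/3) = 48.
Ionix's profit: (48 - 29)·(38/3) = 722/3.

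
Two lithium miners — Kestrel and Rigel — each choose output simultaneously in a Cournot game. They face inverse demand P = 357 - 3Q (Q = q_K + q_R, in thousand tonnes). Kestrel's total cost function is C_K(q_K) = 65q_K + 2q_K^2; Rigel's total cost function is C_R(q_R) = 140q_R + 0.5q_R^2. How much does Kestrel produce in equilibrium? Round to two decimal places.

Kestrel's profit: π_K = (357 - 3Q)q_K - (65q_K + 2q_K²). Setting ∂π_K/∂q_K = 0: 292 - 10q_K - 3(q_R) = 0.
Rigel's first-order condition: 217 - 7q_R - 3(q_K) = 0.
So q_K = (292 - 3q_R)/10 and q_R = (217 - 3q_K)/7.
Solving the pair: q_K = 1393/61, q_R = 1294/61.

22.84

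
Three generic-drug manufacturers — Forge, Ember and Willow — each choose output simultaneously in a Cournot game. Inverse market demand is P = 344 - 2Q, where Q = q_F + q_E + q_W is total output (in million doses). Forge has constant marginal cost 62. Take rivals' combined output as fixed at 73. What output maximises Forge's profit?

With rivals' combined output fixed at 73, Forge's profit is π_F = (344 - 2·73 - 2q_F)q_F - (62q_F) = (198 - 2q_F)q_F - (62q_F).
∂π_F/∂q_F = 136 - 4q_F = 0, so q_F = 34.

34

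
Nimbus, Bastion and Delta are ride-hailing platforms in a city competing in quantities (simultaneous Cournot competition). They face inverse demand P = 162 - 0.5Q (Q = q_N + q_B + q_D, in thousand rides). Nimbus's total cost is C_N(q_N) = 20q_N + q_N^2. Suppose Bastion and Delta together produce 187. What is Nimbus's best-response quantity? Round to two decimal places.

16.17

With rivals' combined output fixed at 187, Nimbus's profit is π_N = (162 - (1/2)·187 - (1/2)q_N)q_N - (20q_N + q_N²) = (137/2 - (1/2)q_N)q_N - (20q_N + q_N²).
∂π_N/∂q_N = 97/2 - 3q_N = 0, so q_N = 97/6.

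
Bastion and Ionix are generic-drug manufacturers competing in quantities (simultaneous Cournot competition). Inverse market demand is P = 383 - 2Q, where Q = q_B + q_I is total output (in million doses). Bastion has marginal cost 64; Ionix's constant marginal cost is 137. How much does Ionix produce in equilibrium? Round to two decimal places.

Bastion's profit: π_B = (383 - 2Q)q_B - (64q_B). Setting ∂π_B/∂q_B = 0: 319 - 4q_B - 2(q_I) = 0.
Ionix's profit: π_I = (383 - 2Q)q_I - (137q_I). Setting ∂π_I/∂q_I = 0: 246 - 4q_I - 2(q_B) = 0.
So q_B = (319 - 2q_I)/4 and q_I = (246 - 2q_B)/4.
Substituting one into the other gives q_B = 196/3 and q_I = 173/6.

28.83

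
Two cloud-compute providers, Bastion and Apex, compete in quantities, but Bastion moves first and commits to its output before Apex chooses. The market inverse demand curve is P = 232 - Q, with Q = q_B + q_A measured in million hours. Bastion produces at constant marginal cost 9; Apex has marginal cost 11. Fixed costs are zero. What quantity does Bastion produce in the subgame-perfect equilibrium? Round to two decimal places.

112.50

Solve by backward induction. Given q_B, the follower Apex maximises π_A = (232 - q_B - q_A)q_A - 11q_A.
Follower FOC: 221 - q_B - 2q_A = 0, so q_A(q_B) = (221 - q_B)/2.
Bastion substitutes q_A(q_B) into its own profit: π_B = q_B(232 - q_B - (221 - q_B)/2) - 9q_B = (243/2 - (1/2)q_B)q_B - 9q_B.
The leader's first-order condition 225/2 - q_B = 0 yields q_B = 225/2.
Then q_A = (221 - 225/2)/2 = 217/4.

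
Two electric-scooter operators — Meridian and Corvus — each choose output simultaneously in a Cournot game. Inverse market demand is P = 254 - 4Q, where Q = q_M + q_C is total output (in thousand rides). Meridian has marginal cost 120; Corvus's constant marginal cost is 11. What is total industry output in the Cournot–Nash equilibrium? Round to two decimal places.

Meridian's profit: π_M = (254 - 4Q)q_M - (120q_M). Setting ∂π_M/∂q_M = 0: 134 - 8q_M - 4(q_C) = 0.
Corvus's profit: π_C = (254 - 4Q)q_C - (11q_C). Setting ∂π_C/∂q_C = 0: 243 - 8q_C - 4(q_M) = 0.
Best responses: q_M = (134 - 4q_C)/8, q_C = (243 - 4q_M)/8.
Solving the pair: q_M = 25/12, q_C = 88/3.
Total output Q = 25/12 + 88/3 = 377/12.

31.42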